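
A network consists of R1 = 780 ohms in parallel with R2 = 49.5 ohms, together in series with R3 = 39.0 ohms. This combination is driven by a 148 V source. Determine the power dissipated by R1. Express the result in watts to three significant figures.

Reduce the parallel combination to a single R_p; the circuit then becomes R_p in series with the remaining resistor.
R_p = (780×49.5)/(780+49.5) = 46.55 Ω
R_total = R_p + 39.0 = 46.55 + 39.0 = 85.55 Ω
I = V / R_total = 148 / 85.55 = 1.730 A
Voltage across the parallel pair: V_p = I × R_p = 1.730 × 46.55 = 80.53 V
R1 sits across V_p; its power is V_p²/R.
P_R1 = (80.53)² / 780 = 8.314 W

8.31 W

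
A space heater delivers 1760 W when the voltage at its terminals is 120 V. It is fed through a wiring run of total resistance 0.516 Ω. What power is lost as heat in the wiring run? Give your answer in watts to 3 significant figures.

111 W

Line loss is just I²R for the cable — we know both I and R_line directly.
I = P / V = 1760 / 120 = 14.67 A through the wiring run.
P_line = I² R_line = (14.67)² × 0.516 = 111.0 W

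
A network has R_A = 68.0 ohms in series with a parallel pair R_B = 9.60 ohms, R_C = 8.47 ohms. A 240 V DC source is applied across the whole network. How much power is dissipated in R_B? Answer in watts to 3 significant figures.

23.1 W

Replace R_B and R_C with their parallel equivalent so the circuit becomes R_A in series with R_p.
R_p = (9.60×8.47)/(9.60+8.47) = 4.500 Ω
R_total = 68.0 + 4.500 = 72.50 Ω
I = V / R_total = 240 / 72.50 = 3.310 A
Voltage across the parallel pair: V_p = I × R_p = 3.310 × 4.500 = 14.90 V
R_B is across V_p, so use P = V²/R for that branch.
P_R_B = (14.90)² / 9.60 = 23.11 W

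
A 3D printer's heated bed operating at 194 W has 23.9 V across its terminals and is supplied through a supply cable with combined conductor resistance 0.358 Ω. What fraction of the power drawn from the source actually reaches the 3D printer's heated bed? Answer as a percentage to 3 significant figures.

89.2 %

I = P / V = 194 / 23.9 = 8.117 A through the supply cable.
P_line = I² R_line = (8.117)² × 0.358 = 23.59 W
P_source = P_load + P_line = 194.0 + 23.59 = 217.6 W
η = P_load / P_source = 194.0 / 217.6 = 0.8916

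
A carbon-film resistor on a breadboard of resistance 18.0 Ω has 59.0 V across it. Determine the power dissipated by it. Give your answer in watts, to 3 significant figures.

193 W

Voltage and resistance are given, so P = V²/R is the one-step route.
P = (59.0 V)² / 18.0 Ω = 193.4 W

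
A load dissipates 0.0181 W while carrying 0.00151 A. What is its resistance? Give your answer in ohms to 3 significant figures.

7940 Ω

The two known quantities fix the third via R = P / I².
R = 0.0181 / (0.001510)² = 7938 Ω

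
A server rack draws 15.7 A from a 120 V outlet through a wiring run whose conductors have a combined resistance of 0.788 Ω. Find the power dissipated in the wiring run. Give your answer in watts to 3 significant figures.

The wiring run is a series resistance carrying the load current; its dissipation is I²R_line.
The wiring run carries the full 15.7 A.
P_line = I² R_line = (15.70)² × 0.788 = 194.2 W

194 W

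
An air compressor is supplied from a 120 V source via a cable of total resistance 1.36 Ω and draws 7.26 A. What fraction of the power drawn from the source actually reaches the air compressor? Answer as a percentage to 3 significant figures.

The cable carries the full 7.26 A.
P_line = I² R_line = (7.260)² × 1.36 = 71.68 W
P_source = V I = 120 × 7.260 = 871.2 W; P_load = 799.5 W
η = P_load / P_source = 799.5 / 871.2 = 0.9177

91.8 %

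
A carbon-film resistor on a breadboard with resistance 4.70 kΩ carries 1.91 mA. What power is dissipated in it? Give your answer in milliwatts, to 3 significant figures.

17.1 mW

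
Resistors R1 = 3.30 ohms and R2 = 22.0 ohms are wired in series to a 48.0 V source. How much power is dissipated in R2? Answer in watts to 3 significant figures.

79.2 W

Series elements share the same current, so find I first, then use P = I²R.
R_total = 3.30 + 22.0 = 25.30 Ω
I = V / R_total = 48.0 / 25.30 = 1.897 A
P_R2 = I² × R2 = (1.897)² × 22.0 = 79.19 W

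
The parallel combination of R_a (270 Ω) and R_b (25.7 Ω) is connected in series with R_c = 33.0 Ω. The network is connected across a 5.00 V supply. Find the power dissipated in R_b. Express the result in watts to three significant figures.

0.168 W

Combine R_a and R_b into their parallel equivalent first, reducing the network to two series resistors.
R_p = (270×25.7)/(270+25.7) = 23.47 Ω
R_total = R_p + 33.0 = 23.47 + 33.0 = 56.47 Ω
I = V / R_total = 5.00 / 56.47 = 0.08855 A
Voltage across the parallel pair: V_p = I × R_p = 0.08855 × 23.47 = 2.078 V
R_b sits across V_p; its power is V_p²/R.
P_R_b = (2.078)² / 25.7 = 0.1680 W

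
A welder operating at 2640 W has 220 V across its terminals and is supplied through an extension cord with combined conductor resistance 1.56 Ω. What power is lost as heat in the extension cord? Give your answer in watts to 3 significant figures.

225 W

The extension cord is a series resistance carrying the load current; its dissipation is I²R_line.
I = P / V = 2640 / 220 = 12.00 A through the extension cord.
P_line = I² R_line = (12.00)² × 1.56 = 224.6 W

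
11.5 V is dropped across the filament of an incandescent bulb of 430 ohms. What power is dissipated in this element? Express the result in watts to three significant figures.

0.308 W

We know the drop across the element and its resistance — P = V²/R, one step.
P = (11.5 V)² / 430 Ω = 0.3076 W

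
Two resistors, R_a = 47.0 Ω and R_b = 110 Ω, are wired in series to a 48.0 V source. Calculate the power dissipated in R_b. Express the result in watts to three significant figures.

Every series element carries the same I. Get I from the total resistance, then P = I² × R_b.
R_total = 47.0 + 110 = 157.0 Ω
I = V / R_total = 48.0 / 157.0 = 0.3057 A
P_R_b = I² × R_b = (0.3057)² × 110 = 10.28 W

10.3 W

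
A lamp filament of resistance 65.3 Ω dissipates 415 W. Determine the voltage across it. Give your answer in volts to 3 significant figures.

From P = V I = I²R = V²/R, with the two given quantities we get V = √(P R).
V = √(415 × 65.3) = 164.6 V

165 V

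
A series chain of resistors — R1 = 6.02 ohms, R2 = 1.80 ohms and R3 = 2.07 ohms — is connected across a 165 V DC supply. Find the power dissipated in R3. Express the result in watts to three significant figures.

Every series element carries the same I. Get I from the total resistance, then P = I² × R3.
R_total = 6.02 + 1.80 + 2.07 = 9.890 Ω
I = V / R_total = 165 / 9.890 = 16.68 A
P_R3 = I² × R3 = (16.68)² × 2.07 = 576.2 W

576 W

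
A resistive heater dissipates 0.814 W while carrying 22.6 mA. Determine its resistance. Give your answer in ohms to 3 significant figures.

1590 Ω

Inverting the appropriate power form: R = P / I².
R = 0.814 / (0.02260)² = 1594 Ω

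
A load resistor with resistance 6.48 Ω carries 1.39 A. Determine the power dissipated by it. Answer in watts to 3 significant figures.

12.5 W

With I and R stated, P = I²R applies in one step.
P = (1.390 A)² × 6.48 Ω = 12.52 W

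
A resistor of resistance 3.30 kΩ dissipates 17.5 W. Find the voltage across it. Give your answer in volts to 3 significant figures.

Rearranging the power relation for the two known quantities gives V = √(P R).
V = √(17.5 × 3300) = 240.3 V

240 V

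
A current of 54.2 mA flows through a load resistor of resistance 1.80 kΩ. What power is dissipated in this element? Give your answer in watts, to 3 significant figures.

5.29 W

Knowing I and R, the power is just I²R — no need to find V first.
P = (0.05420 A)² × 1800 Ω = 5.288 W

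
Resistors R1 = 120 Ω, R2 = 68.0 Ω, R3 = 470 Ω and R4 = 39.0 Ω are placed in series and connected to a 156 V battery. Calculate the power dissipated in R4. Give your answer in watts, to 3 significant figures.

1.95 W

Every series element carries the same I. Get I from the total resistance, then P = I² × R4.
R_total = 120 + 68.0 + 470 + 39.0 = 697.0 Ω
I = V / R_total = 156 / 697.0 = 0.2238 A
P_R4 = I² × R4 = (0.2238)² × 39.0 = 1.954 W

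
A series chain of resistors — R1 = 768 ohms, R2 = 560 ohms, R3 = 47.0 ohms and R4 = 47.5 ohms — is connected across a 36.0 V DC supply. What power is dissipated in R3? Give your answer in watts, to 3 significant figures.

Every series element carries the same I. Get I from the total resistance, then P = I² × R3.
R_total = 768 + 560 + 47.0 + 47.5 = 1422 Ω
I = V / R_total = 36.0 / 1422 = 0.02531 A
P_R3 = I² × R3 = (0.02531)² × 47.0 = 0.03010 W

0.0301 W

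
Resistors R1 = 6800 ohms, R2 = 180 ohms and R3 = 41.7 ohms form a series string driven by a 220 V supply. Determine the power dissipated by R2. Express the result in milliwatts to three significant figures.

In a series string the same current flows through every resistor — find that current, then P = I²R for the one we want.
R_total = 6800 + 180 + 41.7 = 7022 Ω
I = V / R_total = 220 / 7022 = 0.03133 A
P_R2 = I² × R2 = (0.03133)² × 180 = 0.1767 W

177 mW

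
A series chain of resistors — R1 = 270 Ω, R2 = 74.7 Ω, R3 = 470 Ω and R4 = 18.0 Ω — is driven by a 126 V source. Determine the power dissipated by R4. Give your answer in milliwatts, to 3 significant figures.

412 mW

Since the resistors are in series they all carry the loop current I = V/R_total; the power in any one is I²R.
R_total = 270 + 74.7 + 470 + 18.0 = 832.7 Ω
I = V / R_total = 126 / 832.7 = 0.1513 A
P_R4 = I² × R4 = (0.1513)² × 18.0 = 0.4121 W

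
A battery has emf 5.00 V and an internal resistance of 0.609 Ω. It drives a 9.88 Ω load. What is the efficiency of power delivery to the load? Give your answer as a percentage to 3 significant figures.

94.2 %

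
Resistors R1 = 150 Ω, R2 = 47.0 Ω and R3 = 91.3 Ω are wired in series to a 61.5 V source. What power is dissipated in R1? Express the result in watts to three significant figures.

6.83 W

Since the resistors are in series they all carry the loop current I = V/R_total; the power in any one is I²R.
R_total = 150 + 47.0 + 91.3 = 288.3 Ω
I = V / R_total = 61.5 / 288.3 = 0.2133 A
P_R1 = I² × R1 = (0.2133)² × 150 = 6.826 W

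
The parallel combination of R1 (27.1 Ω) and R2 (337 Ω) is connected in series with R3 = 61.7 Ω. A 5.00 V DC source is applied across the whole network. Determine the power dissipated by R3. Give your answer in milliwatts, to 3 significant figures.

205 mW

Collapse the R1‖R2 pair into one equivalent R_p; then R_p and R3 form a series string.
R_p = (27.1×337)/(27.1+337) = 25.08 Ω
R_total = R_p + 61.7 = 25.08 + 61.7 = 86.78 Ω
I = V / R_total = 5.00 / 86.78 = 0.05762 A
R3 carries the full series current, so P = I²R.
P_R3 = (0.05762)² × 61.7 = 0.2048 W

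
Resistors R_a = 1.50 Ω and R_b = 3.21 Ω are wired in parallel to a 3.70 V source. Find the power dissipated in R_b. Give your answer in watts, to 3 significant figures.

4.26 W

The supply voltage appears across each parallel branch — just use P = V²/R_b.
P_R_b = V² / R_b = (3.70)² / 3.21 Ω = 4.265 W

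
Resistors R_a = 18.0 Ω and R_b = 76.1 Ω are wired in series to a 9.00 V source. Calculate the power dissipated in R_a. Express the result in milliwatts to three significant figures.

Every series element carries the same I. Get I from the total resistance, then P = I² × R_a.
R_total = 18.0 + 76.1 = 94.10 Ω
I = V / R_total = 9.00 / 94.10 = 0.09564 A
P_R_a = I² × R_a = (0.09564)² × 18.0 = 0.1647 W

165 mW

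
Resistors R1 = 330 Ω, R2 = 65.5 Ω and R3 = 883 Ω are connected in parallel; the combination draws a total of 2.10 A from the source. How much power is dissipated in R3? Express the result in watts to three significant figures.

13.2 W

Only the total current is stated, so first find the parallel equivalent to get the voltage across the combination.
1/R_eq = 1/330 + 1/65.5 + 1/883 ⇒ R_eq = 51.47 Ω
V = I_total × R_eq = 2.100 × 51.47 = 108.1 V
P_R3 = V² / R3 = (108.1)² / 883 = 13.23 W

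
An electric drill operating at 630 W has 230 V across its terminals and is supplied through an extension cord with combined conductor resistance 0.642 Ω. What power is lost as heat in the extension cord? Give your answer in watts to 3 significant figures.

4.82 W

The extension cord and load are in series, so the same current flows in both; the loss is I²R_line.
I = P / V = 630 / 230 = 2.739 A through the extension cord.
P_line = I² R_line = (2.739)² × 0.642 = 4.817 W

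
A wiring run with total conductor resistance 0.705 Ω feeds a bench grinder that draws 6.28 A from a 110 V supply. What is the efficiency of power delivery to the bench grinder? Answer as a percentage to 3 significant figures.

96.0 %

The wiring run carries the full 6.28 A.
P_line = I² R_line = (6.280)² × 0.705 = 27.80 W
P_source = V I = 110 × 6.280 = 690.8 W; P_load = 663.0 W
η = P_load / P_source = 663.0 / 690.8 = 0.9598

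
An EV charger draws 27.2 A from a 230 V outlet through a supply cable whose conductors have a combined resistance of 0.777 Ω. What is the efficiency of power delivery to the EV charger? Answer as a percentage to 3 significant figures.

The supply cable carries the full 27.2 A.
P_line = I² R_line = (27.20)² × 0.777 = 574.9 W
P_source = V I = 230 × 27.20 = 6256 W; P_load = 5681 W
η = P_load / P_source = 5681 / 6256 = 0.9081

90.8 %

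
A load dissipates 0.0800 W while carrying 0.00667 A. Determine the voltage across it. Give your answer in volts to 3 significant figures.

12.0 V

Rearranging the power relation for the two known quantities gives V = P / I.
V = 0.0800 / 0.006670 = 11.99 V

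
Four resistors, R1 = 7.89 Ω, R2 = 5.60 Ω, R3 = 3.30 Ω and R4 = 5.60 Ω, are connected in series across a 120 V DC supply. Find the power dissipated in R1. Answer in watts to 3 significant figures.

227 W

Since the resistors are in series they all carry the loop current I = V/R_total; the power in any one is I²R.
R_total = 7.89 + 5.60 + 3.30 + 5.60 = 22.39 Ω
I = V / R_total = 120 / 22.39 = 5.360 A
P_R1 = I² × R1 = (5.360)² × 7.89 = 226.6 W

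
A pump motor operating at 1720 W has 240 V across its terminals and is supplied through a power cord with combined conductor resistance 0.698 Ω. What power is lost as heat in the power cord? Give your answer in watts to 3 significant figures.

Only the current and the line resistance are needed for the I²R loss.
I = P / V = 1720 / 240 = 7.167 A through the power cord.
P_line = I² R_line = (7.167)² × 0.698 = 35.85 W

35.9 W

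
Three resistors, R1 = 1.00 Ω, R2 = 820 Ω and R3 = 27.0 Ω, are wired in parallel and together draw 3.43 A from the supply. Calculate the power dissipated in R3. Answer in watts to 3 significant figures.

Only the total current is stated, so first find the parallel equivalent to get the voltage across the combination.
1/R_eq = 1/1.00 + 1/820 + 1/27.0 ⇒ R_eq = 0.9632 Ω
V = I_total × R_eq = 3.430 × 0.9632 = 3.304 V
P_R3 = V² / R3 = (3.304)² / 27.0 = 0.4042 W

0.404 W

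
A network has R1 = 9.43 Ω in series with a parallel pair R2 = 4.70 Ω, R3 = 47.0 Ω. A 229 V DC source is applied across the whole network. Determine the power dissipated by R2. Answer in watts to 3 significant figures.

Reduce the parallel pair to R_p first; the network is then a simple series string.
R_p = (4.70×47.0)/(4.70+47.0) = 4.273 Ω
R_total = 9.43 + 4.273 = 13.70 Ω
I = V / R_total = 229 / 13.70 = 16.71 A
Voltage across the parallel pair: V_p = I × R_p = 16.71 × 4.273 = 71.41 V
R2 is across V_p, so use P = V²/R for that branch.
P_R2 = (71.41)² / 4.70 = 1085 W

1080 W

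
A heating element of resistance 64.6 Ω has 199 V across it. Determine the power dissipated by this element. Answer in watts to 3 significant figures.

613 W

Voltage and resistance are given, so P = V²/R is the one-step route.
P = (199 V)² / 64.6 Ω = 613.0 W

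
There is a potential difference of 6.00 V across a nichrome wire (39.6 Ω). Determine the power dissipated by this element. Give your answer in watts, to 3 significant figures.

Voltage and resistance are given, so P = V²/R is the one-step route.
P = (6.00 V)² / 39.6 Ω = 0.9091 W

0.909 W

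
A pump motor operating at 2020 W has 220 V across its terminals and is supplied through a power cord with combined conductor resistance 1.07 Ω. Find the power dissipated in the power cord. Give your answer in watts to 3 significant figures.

90.2 W

Line loss is just I²R for the cable — we know both I and R_line directly.
I = P / V = 2020 / 220 = 9.182 A through the power cord.
P_line = I² R_line = (9.182)² × 1.07 = 90.21 W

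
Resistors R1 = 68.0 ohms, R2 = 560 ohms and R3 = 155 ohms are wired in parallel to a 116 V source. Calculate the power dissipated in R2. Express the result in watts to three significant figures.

Parallel branches share the same voltage; P = V²/R gives the branch power in one step.
P_R2 = V² / R2 = (116)² / 560 Ω = 24.03 W

24.0 W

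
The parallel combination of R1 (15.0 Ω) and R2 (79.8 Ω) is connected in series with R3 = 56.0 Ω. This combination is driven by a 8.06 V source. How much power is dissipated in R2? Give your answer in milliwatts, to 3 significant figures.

Reduce the parallel combination to a single R_p; the circuit then becomes R_p in series with the remaining resistor.
R_p = (15.0×79.8)/(15.0+79.8) = 12.63 Ω
R_total = R_p + 56.0 = 12.63 + 56.0 = 68.63 Ω
I = V / R_total = 8.06 / 68.63 = 0.1174 A
Voltage across the parallel pair: V_p = I × R_p = 0.1174 × 12.63 = 1.483 V
R2 has V_p across it, so P = V_p²/R2.
P_R2 = (1.483)² / 79.8 = 0.02756 W

27.6 mW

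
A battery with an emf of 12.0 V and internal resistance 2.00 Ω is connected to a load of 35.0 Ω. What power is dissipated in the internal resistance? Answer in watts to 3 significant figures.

Internal loss is I²r, with I set by the total series resistance r+R.
I = ε / (r + R) = 12.0 / (2.00 + 35.0) = 0.3243 A
P_int = I² r = (0.3243)² × 2.00 = 0.2104 W

0.210 W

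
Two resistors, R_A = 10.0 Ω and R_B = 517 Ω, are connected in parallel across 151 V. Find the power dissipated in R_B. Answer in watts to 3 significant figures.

44.1 W

Parallel branches share the same voltage; P = V²/R gives the branch power in one step.
P_R_B = V² / R_B = (151)² / 517 Ω = 44.10 W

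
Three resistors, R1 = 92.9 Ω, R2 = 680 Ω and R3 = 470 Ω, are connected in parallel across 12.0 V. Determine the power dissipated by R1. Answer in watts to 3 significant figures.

The supply voltage appears across each parallel branch — just use P = V²/R1.
P_R1 = V² / R1 = (12.0)² / 92.9 Ω = 1.550 W

1.55 W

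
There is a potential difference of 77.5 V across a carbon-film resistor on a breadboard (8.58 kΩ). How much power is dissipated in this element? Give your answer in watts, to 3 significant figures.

With V across and R both known, P = V²/R gives the dissipation directly.
P = (77.5 V)² / 8580 Ω = 0.7000 W

0.700 W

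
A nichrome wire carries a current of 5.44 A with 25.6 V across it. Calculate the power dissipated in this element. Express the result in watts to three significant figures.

V and I are known directly — P = V I, no intermediate step needed.
P = 25.6 V × 5.440 A = 139.3 W

139 W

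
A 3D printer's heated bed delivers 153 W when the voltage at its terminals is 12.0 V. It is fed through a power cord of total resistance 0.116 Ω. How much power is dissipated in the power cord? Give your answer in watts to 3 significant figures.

18.9 W

Line loss is just I²R for the cable — we know both I and R_line directly.
I = P / V = 153 / 12.0 = 12.75 A through the power cord.
P_line = I² R_line = (12.75)² × 0.116 = 18.86 W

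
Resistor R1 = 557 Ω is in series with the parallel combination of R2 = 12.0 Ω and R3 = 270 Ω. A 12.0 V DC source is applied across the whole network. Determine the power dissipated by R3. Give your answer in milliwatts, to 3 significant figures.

0.218 mW

Reduce the parallel pair to R_p first; the network is then a simple series string.
R_p = (12.0×270)/(12.0+270) = 11.49 Ω
R_total = 557 + 11.49 = 568.5 Ω
I = V / R_total = 12.0 / 568.5 = 0.02111 A
Voltage across the parallel pair: V_p = I × R_p = 0.02111 × 11.49 = 0.2425 V
R3 is across V_p, so use P = V²/R for that branch.
P_R3 = (0.2425)² / 270 = 0.0002178 W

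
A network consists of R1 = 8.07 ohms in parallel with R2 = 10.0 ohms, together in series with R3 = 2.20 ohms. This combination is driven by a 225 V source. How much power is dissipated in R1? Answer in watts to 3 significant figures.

Collapse the R1‖R2 pair into one equivalent R_p; then R_p and R3 form a series string.
R_p = (8.07×10.0)/(8.07+10.0) = 4.466 Ω
R_total = R_p + 2.20 = 4.466 + 2.20 = 6.666 Ω
I = V / R_total = 225 / 6.666 = 33.75 A
Voltage across the parallel pair: V_p = I × R_p = 33.75 × 4.466 = 150.7 V
Use P = V²/R for R1 with V = V_p.
P_R1 = (150.7)² / 8.07 = 2816 W

2820 W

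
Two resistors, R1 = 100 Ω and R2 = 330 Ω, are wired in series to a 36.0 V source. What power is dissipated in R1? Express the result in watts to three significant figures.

0.701 W

The current is common to all series resistors; compute it, then apply P = I²R for the target.
R_total = 100 + 330 = 430.0 Ω
I = V / R_total = 36.0 / 430.0 = 0.08372 A
P_R1 = I² × R1 = (0.08372)² × 100 = 0.7009 W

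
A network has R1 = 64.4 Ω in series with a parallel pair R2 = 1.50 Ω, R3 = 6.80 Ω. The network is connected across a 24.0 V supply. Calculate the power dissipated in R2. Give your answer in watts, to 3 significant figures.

0.135 W

Collapse R2‖R3 to a single equivalent, reducing the network to two series elements.
R_p = (1.50×6.80)/(1.50+6.80) = 1.229 Ω
R_total = 64.4 + 1.229 = 65.63 Ω
I = V / R_total = 24.0 / 65.63 = 0.3657 A
Voltage across the parallel pair: V_p = I × R_p = 0.3657 × 1.229 = 0.4494 V
With V_p across R2, its power is V_p²/R2.
P_R2 = (0.4494)² / 1.50 = 0.1346 W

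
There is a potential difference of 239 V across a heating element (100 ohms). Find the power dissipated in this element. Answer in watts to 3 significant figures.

571 W

V and R are stated; P = V²/R avoids computing the current.
P = (239 V)² / 100 Ω = 571.2 W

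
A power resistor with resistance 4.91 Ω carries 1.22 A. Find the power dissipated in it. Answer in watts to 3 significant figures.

Current and resistance are given, so P = I²R is the direct form.
P = (1.220 A)² × 4.91 Ω = 7.308 W

7.31 W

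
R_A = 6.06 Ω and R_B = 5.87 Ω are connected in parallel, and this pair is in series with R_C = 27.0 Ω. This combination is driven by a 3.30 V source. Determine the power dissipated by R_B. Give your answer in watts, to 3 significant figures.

First find R_p for the parallel pair, then treat R_p + R_C as a series loop.
R_p = (6.06×5.87)/(6.06+5.87) = 2.982 Ω
R_total = R_p + 27.0 = 2.982 + 27.0 = 29.98 Ω
I = V / R_total = 3.30 / 29.98 = 0.1101 A
Voltage across the parallel pair: V_p = I × R_p = 0.1101 × 2.982 = 0.3282 V
R_B has V_p across it, so P = V_p²/R_B.
P_R_B = (0.3282)² / 5.87 = 0.01835 W

0.0183 W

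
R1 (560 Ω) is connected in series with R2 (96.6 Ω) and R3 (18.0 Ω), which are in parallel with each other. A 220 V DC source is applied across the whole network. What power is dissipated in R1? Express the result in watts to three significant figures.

81.9 W

Collapse R2‖R3 to a single equivalent, reducing the network to two series elements.
R_p = (96.6×18.0)/(96.6+18.0) = 15.17 Ω
R_total = 560 + 15.17 = 575.2 Ω
I = V / R_total = 220 / 575.2 = 0.3825 A
R1 is in the main series path, so its power is I²R1.
P_R1 = (0.3825)² × 560 = 81.93 W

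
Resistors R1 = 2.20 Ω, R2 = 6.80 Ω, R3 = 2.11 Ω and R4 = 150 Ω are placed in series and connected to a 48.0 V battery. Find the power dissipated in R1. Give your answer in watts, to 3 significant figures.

0.195 W

The current is common to all series resistors; compute it, then apply P = I²R for the target.
R_total = 2.20 + 6.80 + 2.11 + 150 = 161.1 Ω
I = V / R_total = 48.0 / 161.1 = 0.2979 A
P_R1 = I² × R1 = (0.2979)² × 2.20 = 0.1953 W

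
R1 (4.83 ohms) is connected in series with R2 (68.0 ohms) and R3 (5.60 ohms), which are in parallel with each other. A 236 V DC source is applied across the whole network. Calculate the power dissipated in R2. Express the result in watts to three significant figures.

219 W

Replace R2 and R3 with their parallel equivalent so the circuit becomes R1 in series with R_p.
R_p = (68.0×5.60)/(68.0+5.60) = 5.174 Ω
R_total = 4.83 + 5.174 = 10.00 Ω
I = V / R_total = 236 / 10.00 = 23.59 A
Voltage across the parallel pair: V_p = I × R_p = 23.59 × 5.174 = 122.1 V
R2 sees V_p directly, so P = V_p² / R2.
P_R2 = (122.1)² / 68.0 = 219.1 W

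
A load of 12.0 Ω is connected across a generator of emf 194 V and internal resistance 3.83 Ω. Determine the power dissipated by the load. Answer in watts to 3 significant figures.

Load and internal resistance form a series loop — compute the loop current, then the load power via I²R.
I = ε / (r + R) = 194 / (3.83 + 12.0) = 12.26 A
P_load = I² R = (12.26)² × 12.0 = 1802 W

1800 W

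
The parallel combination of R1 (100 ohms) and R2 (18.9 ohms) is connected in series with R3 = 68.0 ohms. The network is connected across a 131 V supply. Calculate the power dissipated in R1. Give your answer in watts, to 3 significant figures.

Combine R1 and R2 into their parallel equivalent first, reducing the network to two series resistors.
R_p = (100×18.9)/(100+18.9) = 15.90 Ω
R_total = R_p + 68.0 = 15.90 + 68.0 = 83.90 Ω
I = V / R_total = 131 / 83.90 = 1.561 A
Voltage across the parallel pair: V_p = I × R_p = 1.561 × 15.90 = 24.82 V
R1 has V_p across it, so P = V_p²/R1.
P_R1 = (24.82)² / 100 = 6.161 W

6.16 W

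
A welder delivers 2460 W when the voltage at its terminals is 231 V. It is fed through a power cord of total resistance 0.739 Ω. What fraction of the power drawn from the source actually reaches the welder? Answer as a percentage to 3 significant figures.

I = P / V = 2460 / 231 = 10.65 A through the power cord.
P_line = I² R_line = (10.65)² × 0.739 = 83.81 W
P_source = P_load + P_line = 2460 + 83.81 = 2544 W
η = P_load / P_source = 2460 / 2544 = 0.9671

96.7 %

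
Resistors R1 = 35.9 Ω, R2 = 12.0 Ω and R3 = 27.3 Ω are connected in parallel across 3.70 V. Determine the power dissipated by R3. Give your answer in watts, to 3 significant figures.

0.501 W

R3 sits directly across the source, so P = V²/R with V = 3.70 V.
P_R3 = V² / R3 = (3.70)² / 27.3 Ω = 0.5015 W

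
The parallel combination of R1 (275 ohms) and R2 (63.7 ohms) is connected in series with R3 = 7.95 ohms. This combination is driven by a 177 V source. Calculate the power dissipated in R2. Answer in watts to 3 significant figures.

First find R_p for the parallel pair, then treat R_p + R3 as a series loop.
R_p = (275×63.7)/(275+63.7) = 51.72 Ω
R_total = R_p + 7.95 = 51.72 + 7.95 = 59.67 Ω
I = V / R_total = 177 / 59.67 = 2.966 A
Voltage across the parallel pair: V_p = I × R_p = 2.966 × 51.72 = 153.4 V
R2 has V_p across it, so P = V_p²/R2.
P_R2 = (153.4)² / 63.7 = 369.5 W

369 W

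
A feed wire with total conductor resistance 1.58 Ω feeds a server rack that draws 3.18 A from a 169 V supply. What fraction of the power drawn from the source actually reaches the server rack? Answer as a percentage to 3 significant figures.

The feed wire carries the full 3.18 A.
P_line = I² R_line = (3.180)² × 1.58 = 15.98 W
P_source = V I = 169 × 3.180 = 537.4 W; P_load = 521.4 W
η = P_load / P_source = 521.4 / 537.4 = 0.9703

97.0 %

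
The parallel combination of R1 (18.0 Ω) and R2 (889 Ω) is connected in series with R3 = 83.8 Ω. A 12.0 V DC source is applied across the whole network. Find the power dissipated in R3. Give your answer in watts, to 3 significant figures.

1.17 W

Reduce the parallel combination to a single R_p; the circuit then becomes R_p in series with the remaining resistor.
R_p = (18.0×889)/(18.0+889) = 17.64 Ω
R_total = R_p + 83.8 = 17.64 + 83.8 = 101.4 Ω
I = V / R_total = 12.0 / 101.4 = 0.1183 A
R3 is the series element, so its power is I²R.
P_R3 = (0.1183)² × 83.8 = 1.173 W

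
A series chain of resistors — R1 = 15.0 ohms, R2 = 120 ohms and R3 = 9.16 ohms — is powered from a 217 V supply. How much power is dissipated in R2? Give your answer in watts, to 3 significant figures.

272 W

The current is common to all series resistors; compute it, then apply P = I²R for the target.
R_total = 15.0 + 120 + 9.16 = 144.2 Ω
I = V / R_total = 217 / 144.2 = 1.505 A
P_R2 = I² × R2 = (1.505)² × 120 = 271.9 W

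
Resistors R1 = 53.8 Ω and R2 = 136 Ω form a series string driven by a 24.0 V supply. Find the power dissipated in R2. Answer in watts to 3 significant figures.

2.17 W

The current is common to all series resistors; compute it, then apply P = I²R for the target.
R_total = 53.8 + 136 = 189.8 Ω
I = V / R_total = 24.0 / 189.8 = 0.1264 A
P_R2 = I² × R2 = (0.1264)² × 136 = 2.175 W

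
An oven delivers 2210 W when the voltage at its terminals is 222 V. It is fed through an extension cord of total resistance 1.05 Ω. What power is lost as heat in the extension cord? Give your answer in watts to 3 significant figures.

Only the current and the line resistance are needed for the I²R loss.
I = P / V = 2210 / 222 = 9.955 A through the extension cord.
P_line = I² R_line = (9.955)² × 1.05 = 104.1 W

104 W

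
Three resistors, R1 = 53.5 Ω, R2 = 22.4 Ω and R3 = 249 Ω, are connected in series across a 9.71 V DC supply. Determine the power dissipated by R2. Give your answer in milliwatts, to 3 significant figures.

20.0 mW

The current is common to all series resistors; compute it, then apply P = I²R for the target.
R_total = 53.5 + 22.4 + 249 = 324.9 Ω
I = V / R_total = 9.71 / 324.9 = 0.02989 A
P_R2 = I² × R2 = (0.02989)² × 22.4 = 0.02001 W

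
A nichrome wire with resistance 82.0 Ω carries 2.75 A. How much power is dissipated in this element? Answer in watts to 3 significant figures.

With I and R stated, P = I²R applies in one step.
P = (2.750 A)² × 82.0 Ω = 620.1 W

620 W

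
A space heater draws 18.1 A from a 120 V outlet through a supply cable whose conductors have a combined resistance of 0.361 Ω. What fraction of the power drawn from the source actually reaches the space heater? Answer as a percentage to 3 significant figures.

The supply cable carries the full 18.1 A.
P_line = I² R_line = (18.10)² × 0.361 = 118.3 W
P_source = V I = 120 × 18.10 = 2172 W; P_load = 2054 W
η = P_load / P_source = 2054 / 2172 = 0.9455

94.6 %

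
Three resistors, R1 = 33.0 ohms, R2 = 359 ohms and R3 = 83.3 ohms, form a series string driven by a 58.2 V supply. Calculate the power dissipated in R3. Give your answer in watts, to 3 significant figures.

Series elements share the same current, so find I first, then use P = I²R.
R_total = 33.0 + 359 + 83.3 = 475.3 Ω
I = V / R_total = 58.2 / 475.3 = 0.1224 A
P_R3 = I² × R3 = (0.1224)² × 83.3 = 1.249 W

1.25 W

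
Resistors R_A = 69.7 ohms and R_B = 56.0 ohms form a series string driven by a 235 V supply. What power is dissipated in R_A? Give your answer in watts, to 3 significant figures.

244 W

Every series element carries the same I. Get I from the total resistance, then P = I² × R_A.
R_total = 69.7 + 56.0 = 125.7 Ω
I = V / R_total = 235 / 125.7 = 1.870 A
P_R_A = I² × R_A = (1.870)² × 69.7 = 243.6 W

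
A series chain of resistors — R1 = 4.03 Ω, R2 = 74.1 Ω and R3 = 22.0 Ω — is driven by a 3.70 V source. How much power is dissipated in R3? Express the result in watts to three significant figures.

Series elements share the same current, so find I first, then use P = I²R.
R_total = 4.03 + 74.1 + 22.0 = 100.1 Ω
I = V / R_total = 3.70 / 100.1 = 0.03695 A
P_R3 = I² × R3 = (0.03695)² × 22.0 = 0.03004 W

0.0300 W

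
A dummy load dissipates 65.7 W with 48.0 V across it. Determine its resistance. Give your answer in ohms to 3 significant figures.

35.1 Ω

The two known quantities fix the third via R = V² / P.
R = (48.0)² / 65.7 = 35.07 Ω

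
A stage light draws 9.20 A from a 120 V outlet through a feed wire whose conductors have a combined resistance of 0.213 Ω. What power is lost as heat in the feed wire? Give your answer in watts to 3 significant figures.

Line loss is just I²R for the cable — we know both I and R_line directly.
The feed wire carries the full 9.20 A.
P_line = I² R_line = (9.200)² × 0.213 = 18.03 W

18.0 W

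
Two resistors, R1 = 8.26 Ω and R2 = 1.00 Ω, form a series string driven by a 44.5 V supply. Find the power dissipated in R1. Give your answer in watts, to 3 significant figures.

191 W

Series elements share the same current, so find I first, then use P = I²R.
R_total = 8.26 + 1.00 = 9.260 Ω
I = V / R_total = 44.5 / 9.260 = 4.806 A
P_R1 = I² × R1 = (4.806)² × 8.26 = 190.8 W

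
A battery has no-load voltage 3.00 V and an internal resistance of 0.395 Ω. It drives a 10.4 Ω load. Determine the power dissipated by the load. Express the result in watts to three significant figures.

Load and internal resistance form a series loop — compute the loop current, then the load power via I²R.
I = ε / (r + R) = 3.00 / (0.395 + 10.4) = 0.2779 A
P_load = I² R = (0.2779)² × 10.4 = 0.8032 W

0.803 W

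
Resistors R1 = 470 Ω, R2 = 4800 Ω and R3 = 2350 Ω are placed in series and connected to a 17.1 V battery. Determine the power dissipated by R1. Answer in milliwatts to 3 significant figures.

Since the resistors are in series they all carry the loop current I = V/R_total; the power in any one is I²R.
R_total = 470 + 4800 + 2350 = 7620 Ω
I = V / R_total = 17.1 / 7620 = 0.002244 A
P_R1 = I² × R1 = (0.002244)² × 470 = 0.002367 W

2.37 mW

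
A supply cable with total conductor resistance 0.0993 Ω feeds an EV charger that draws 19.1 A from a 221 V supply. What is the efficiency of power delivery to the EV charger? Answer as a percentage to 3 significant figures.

99.1 %

The supply cable carries the full 19.1 A.
P_line = I² R_line = (19.10)² × 0.0993 = 36.23 W
P_source = V I = 221 × 19.10 = 4221 W; P_load = 4185 W
η = P_load / P_source = 4185 / 4221 = 0.9914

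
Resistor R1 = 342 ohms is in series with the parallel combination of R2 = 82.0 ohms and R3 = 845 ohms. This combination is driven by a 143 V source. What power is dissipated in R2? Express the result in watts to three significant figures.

Collapse R2‖R3 to a single equivalent, reducing the network to two series elements.
R_p = (82.0×845)/(82.0+845) = 74.75 Ω
R_total = 342 + 74.75 = 416.7 Ω
I = V / R_total = 143 / 416.7 = 0.3431 A
Voltage across the parallel pair: V_p = I × R_p = 0.3431 × 74.75 = 25.65 V
With V_p across R2, its power is V_p²/R2.
P_R2 = (25.65)² / 82.0 = 8.022 W

8.02 W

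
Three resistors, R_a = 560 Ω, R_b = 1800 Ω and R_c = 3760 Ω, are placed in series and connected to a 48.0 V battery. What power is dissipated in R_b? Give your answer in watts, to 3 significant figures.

0.111 W

The current is common to all series resistors; compute it, then apply P = I²R for the target.
R_total = 560 + 1800 + 3760 = 6120 Ω
I = V / R_total = 48.0 / 6120 = 0.007843 A
P_R_b = I² × R_b = (0.007843)² × 1800 = 0.1107 W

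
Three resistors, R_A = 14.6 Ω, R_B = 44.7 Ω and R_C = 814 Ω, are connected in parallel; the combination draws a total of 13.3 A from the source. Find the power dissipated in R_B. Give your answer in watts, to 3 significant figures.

467 W

Only the total current is stated, so first find the parallel equivalent to get the voltage across the combination.
1/R_eq = 1/14.6 + 1/44.7 + 1/814 ⇒ R_eq = 10.86 Ω
V = I_total × R_eq = 13.30 × 10.86 = 144.4 V
P_R_B = V² / R_B = (144.4)² / 44.7 = 466.6 W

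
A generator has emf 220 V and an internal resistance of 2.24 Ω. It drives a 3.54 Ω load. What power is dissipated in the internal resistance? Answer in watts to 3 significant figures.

Internal loss is I²r, with I set by the total series resistance r+R.
I = ε / (r + R) = 220 / (2.24 + 3.54) = 38.06 A
P_int = I² r = (38.06)² × 2.24 = 3245 W

3250 W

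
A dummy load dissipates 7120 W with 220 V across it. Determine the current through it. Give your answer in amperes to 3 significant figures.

Rearranging the power relation for the two known quantities gives I = P / V.
I = 7120 / 220 = 32.36 A

32.4 A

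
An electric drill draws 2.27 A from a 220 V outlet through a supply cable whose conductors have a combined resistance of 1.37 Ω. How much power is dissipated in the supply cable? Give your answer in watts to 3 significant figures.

Line loss is just I²R for the cable — we know both I and R_line directly.
The supply cable carries the full 2.27 A.
P_line = I² R_line = (2.270)² × 1.37 = 7.059 W

7.06 W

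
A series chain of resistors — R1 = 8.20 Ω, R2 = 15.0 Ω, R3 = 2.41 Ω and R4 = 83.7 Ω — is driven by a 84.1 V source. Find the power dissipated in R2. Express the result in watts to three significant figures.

8.88 W

In a series string the same current flows through every resistor — find that current, then P = I²R for the one we want.
R_total = 8.20 + 15.0 + 2.41 + 83.7 = 109.3 Ω
I = V / R_total = 84.1 / 109.3 = 0.7694 A
P_R2 = I² × R2 = (0.7694)² × 15.0 = 8.879 W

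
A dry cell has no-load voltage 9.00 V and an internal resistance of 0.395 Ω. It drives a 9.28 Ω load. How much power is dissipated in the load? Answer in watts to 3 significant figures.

The internal resistance and the load are in series, so the same I flows through both; get I from ε/(r+R), then I²R for the load.
I = ε / (r + R) = 9.00 / (0.395 + 9.28) = 0.9302 A
P_load = I² R = (0.9302)² × 9.28 = 8.030 W

8.03 W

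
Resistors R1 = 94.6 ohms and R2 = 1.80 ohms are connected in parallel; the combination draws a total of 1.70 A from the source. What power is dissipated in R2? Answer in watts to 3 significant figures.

Only the total current is stated, so first find the parallel equivalent to get the voltage across the combination.
1/R_eq = 1/94.6 + 1/1.80 ⇒ R_eq = 1.766 Ω
V = I_total × R_eq = 1.700 × 1.766 = 3.003 V
P_R2 = V² / R2 = (3.003)² / 1.80 = 5.010 W

5.01 W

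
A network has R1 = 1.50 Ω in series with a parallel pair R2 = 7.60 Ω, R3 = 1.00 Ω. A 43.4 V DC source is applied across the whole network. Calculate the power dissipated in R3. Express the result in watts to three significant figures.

Collapse R2‖R3 to a single equivalent, reducing the network to two series elements.
R_p = (7.60×1.00)/(7.60+1.00) = 0.8837 Ω
R_total = 1.50 + 0.8837 = 2.384 Ω
I = V / R_total = 43.4 / 2.384 = 18.21 A
Voltage across the parallel pair: V_p = I × R_p = 18.21 × 0.8837 = 16.09 V
With V_p across R3, its power is V_p²/R3.
P_R3 = (16.09)² / 1.00 = 258.9 W

259 W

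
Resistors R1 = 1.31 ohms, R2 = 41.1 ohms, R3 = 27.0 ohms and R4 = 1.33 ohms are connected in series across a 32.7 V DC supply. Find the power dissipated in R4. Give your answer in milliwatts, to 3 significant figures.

Series elements share the same current, so find I first, then use P = I²R.
R_total = 1.31 + 41.1 + 27.0 + 1.33 = 70.74 Ω
I = V / R_total = 32.7 / 70.74 = 0.4623 A
P_R4 = I² × R4 = (0.4623)² × 1.33 = 0.2842 W

284 mW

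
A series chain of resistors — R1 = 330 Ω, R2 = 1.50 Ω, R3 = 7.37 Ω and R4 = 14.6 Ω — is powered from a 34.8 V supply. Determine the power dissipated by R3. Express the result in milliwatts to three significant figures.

Every series element carries the same I. Get I from the total resistance, then P = I² × R3.
R_total = 330 + 1.50 + 7.37 + 14.6 = 353.5 Ω
I = V / R_total = 34.8 / 353.5 = 0.09845 A
P_R3 = I² × R3 = (0.09845)² × 7.37 = 0.07144 W

71.4 mW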